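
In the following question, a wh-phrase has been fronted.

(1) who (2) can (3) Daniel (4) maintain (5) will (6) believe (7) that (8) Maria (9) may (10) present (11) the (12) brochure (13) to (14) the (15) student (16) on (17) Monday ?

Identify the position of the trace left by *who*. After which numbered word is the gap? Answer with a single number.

4

Before movement: Daniel can maintain who will believe that Maria may present the brochure to the student on Monday.
'who' is the subject of the clause embedded under 'maintain'. Wh-movement fronts it, leaving a gap right after 'maintain':
Who can Daniel maintain ___ will believe that Maria may present the brochure to the student on Monday?
'maintain' is word 4.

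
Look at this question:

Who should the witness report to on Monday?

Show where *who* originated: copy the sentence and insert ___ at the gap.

In situ: The witness should report to who on Monday.
'who' functions as the object of the preposition 'to'. The gap is right after 'to'.

Who should the witness report to ___ on Monday?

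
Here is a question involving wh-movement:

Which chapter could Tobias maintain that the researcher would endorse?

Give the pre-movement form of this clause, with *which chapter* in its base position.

Tobias could maintain that the researcher would endorse which chapter.

'which chapter' functions as the direct object of 'endorse'. It moves to the left edge, and the trace sits right after 'endorse':
Which chapter could Tobias maintain that the researcher would endorse ___?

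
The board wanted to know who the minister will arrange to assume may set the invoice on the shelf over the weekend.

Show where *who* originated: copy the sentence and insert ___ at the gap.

Before movement: The minister will arrange to assume who may set the invoice on the shelf over the weekend.
'who' functions as the subject of the clause embedded under 'assume'. The gap is right after 'assume'.

The board wanted to know who the minister will arrange to assume ___ may set the invoice on the shelf over the weekend.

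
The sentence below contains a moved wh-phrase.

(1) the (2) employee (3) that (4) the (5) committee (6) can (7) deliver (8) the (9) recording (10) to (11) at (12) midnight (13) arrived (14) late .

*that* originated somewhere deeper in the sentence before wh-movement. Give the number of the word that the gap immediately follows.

10

'that' is the object of the preposition 'to' (recipient of 'deliver'). Fronting leaves a gap immediately after 'to':
The employee that the committee can deliver the recording to ___ at midnight arrived late.
'to' is word 10.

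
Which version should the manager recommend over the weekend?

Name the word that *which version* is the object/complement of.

recommend

Pre-movement form: The manager should recommend which version over the weekend.
'which version' is the direct object of 'recommend'. It moves to the left edge, and the trace sits right after 'recommend':
Which version should the manager recommend ___ over the weekend?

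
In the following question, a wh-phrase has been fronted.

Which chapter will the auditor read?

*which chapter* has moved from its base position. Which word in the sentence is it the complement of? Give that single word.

Underlying clause: The auditor will read which chapter.
The filler 'which chapter' is interpreted as the direct object of 'read'. It moves to the left edge, and the trace sits right after 'read':
Which chapter will the auditor read ___?

read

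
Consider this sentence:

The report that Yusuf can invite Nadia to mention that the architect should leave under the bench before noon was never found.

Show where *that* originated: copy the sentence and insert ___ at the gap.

The report that Yusuf can invite Nadia to mention that the architect should leave ___ under the bench before noon was never found.

The filler 'that' is interpreted as the direct object of 'leave'. The gap is right after 'leave'.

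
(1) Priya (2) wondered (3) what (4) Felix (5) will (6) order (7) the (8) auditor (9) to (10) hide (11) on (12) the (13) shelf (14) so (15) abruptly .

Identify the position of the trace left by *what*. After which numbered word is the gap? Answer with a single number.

In situ: Felix will order the auditor to hide what on the shelf so abruptly.
'what' is the direct object of 'hide'. Fronting leaves a gap immediately after 'hide':
Priya wondered what Felix will order the auditor to hide ___ on the shelf so abruptly.
'hide' is word 10.

10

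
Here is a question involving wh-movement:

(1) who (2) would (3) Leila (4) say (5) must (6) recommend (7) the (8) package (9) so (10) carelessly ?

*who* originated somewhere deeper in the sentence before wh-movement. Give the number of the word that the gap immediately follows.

Before movement: Leila would say who must recommend the package so carelessly.
'who' functions as the subject of the clause embedded under 'say'. Wh-movement fronts it, leaving a gap right after 'say':
Who would Leila say ___ must recommend the package so carelessly?
'say' is word 4.

4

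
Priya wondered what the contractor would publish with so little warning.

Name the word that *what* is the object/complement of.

Before movement: The contractor would publish what with so little warning.
The filler 'what' is interpreted as the direct object of 'publish'. Wh-movement fronts it, leaving a gap right after 'publish':
Priya wondered what the contractor would publish ___ with so little warning.

publish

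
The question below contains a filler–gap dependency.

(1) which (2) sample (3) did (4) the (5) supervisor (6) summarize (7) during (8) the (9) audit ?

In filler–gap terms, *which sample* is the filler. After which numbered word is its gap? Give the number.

Underlying clause: The supervisor did summarize which sample during the audit.
The filler 'which sample' is interpreted as the direct object of 'summarize'. It moves to the left edge, and the trace sits right after 'summarize':
Which sample did the supervisor summarize ___ during the audit?
'summarize' is word 6.

6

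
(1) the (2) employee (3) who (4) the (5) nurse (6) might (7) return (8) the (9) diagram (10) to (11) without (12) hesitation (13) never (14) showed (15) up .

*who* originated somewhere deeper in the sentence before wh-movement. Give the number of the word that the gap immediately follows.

'who' functions as the object of the preposition 'to' (recipient of 'return'). Fronting leaves a gap immediately after 'to':
The employee who the nurse might return the diagram to ___ without hesitation never showed up.
'to' is word 10.

10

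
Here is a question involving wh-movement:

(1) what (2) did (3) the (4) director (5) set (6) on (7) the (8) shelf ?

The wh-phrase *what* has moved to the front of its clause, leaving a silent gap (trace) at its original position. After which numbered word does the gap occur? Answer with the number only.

Underlying clause: The director did set what on the shelf.
The filler 'what' is interpreted as the direct object of 'set'. Fronting leaves a gap immediately after 'set':
What did the director set ___ on the shelf?
'set' is word 5.

5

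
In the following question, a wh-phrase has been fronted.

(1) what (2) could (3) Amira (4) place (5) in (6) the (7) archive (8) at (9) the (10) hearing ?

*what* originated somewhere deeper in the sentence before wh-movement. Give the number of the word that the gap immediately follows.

4

Pre-movement form: Amira could place what in the archive at the hearing.
'what' is the direct object of 'place'. Wh-movement fronts it, leaving a gap right after 'place':
What could Amira place ___ in the archive at the hearing?
'place' is word 4.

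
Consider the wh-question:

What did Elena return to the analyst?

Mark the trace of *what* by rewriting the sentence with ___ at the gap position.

What did Elena return ___ to the analyst?

In situ: Elena did return what to the analyst.
'what' is the direct object of 'return'. The gap is right after 'return'.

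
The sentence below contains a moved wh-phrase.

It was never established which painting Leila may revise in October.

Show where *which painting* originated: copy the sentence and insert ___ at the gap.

Pre-movement form: Leila may revise which painting in October.
'which painting' functions as the direct object of 'revise'. The gap is right after 'revise'.

It was never established which painting Leila may revise ___ in October.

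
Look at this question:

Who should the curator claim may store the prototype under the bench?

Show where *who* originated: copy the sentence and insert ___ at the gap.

Who should the curator claim ___ may store the prototype under the bench?

Pre-movement form: The curator should claim who may store the prototype under the bench.
The filler 'who' is interpreted as the subject of the clause embedded under 'claim'. The gap is right after 'claim'.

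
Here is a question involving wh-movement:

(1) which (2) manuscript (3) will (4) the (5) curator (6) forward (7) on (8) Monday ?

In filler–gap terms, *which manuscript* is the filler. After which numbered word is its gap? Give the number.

6

Pre-movement form: The curator will forward which manuscript on Monday.
'which manuscript' is the direct object of 'forward'. It moves to the left edge, and the trace sits right after 'forward':
Which manuscript will the curator forward ___ on Monday?
'forward' is word 6.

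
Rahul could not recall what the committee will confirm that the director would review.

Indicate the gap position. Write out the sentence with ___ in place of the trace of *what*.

Rahul could not recall what the committee will confirm that the director would review ___.

Before movement: The committee will confirm that the director would review what.
'what' functions as the direct object of 'review'. The gap is right after 'review'.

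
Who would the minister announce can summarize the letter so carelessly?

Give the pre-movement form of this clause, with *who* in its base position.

The minister would announce who can summarize the letter so carelessly.

'who' is the subject of the clause embedded under 'announce'. Wh-movement fronts it, leaving a gap right after 'announce':
Who would the minister announce ___ can summarize the letter so carelessly?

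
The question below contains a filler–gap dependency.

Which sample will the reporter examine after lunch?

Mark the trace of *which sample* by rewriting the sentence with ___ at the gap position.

Which sample will the reporter examine ___ after lunch?

Before movement: The reporter will examine which sample after lunch.
The filler 'which sample' is interpreted as the direct object of 'examine'. The gap is right after 'examine'.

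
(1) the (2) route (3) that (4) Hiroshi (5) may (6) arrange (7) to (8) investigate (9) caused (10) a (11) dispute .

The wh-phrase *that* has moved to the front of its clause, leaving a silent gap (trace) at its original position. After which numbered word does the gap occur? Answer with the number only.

'that' is the direct object of 'investigate'. Fronting leaves a gap immediately after 'investigate':
The route that Hiroshi may arrange to investigate ___ caused a dispute.
'investigate' is word 8.

8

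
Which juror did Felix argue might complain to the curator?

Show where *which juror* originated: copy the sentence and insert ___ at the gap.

Which juror did Felix argue ___ might complain to the curator?

Underlying clause: Felix did argue which juror might complain to the curator.
The filler 'which juror' is interpreted as the subject of the clause embedded under 'argue'. The gap is right after 'argue'.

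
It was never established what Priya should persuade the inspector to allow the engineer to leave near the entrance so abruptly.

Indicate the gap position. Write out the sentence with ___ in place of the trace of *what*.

It was never established what Priya should persuade the inspector to allow the engineer to leave ___ near the entrance so abruptly.

Before movement: Priya should persuade the inspector to allow the engineer to leave what near the entrance so abruptly.
The filler 'what' is interpreted as the direct object of 'leave'. The gap is right after 'leave'.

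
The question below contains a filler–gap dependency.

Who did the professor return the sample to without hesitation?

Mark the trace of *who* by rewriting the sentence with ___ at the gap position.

Who did the professor return the sample to ___ without hesitation?

In situ: The professor did return the sample to who without hesitation.
'who' is the object of the preposition 'to' (recipient of 'return'). The gap is right after 'to'.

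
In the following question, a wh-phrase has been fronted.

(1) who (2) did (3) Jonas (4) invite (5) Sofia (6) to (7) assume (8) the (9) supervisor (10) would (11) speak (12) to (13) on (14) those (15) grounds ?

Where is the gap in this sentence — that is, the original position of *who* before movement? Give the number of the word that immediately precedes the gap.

12

In situ: Jonas did invite Sofia to assume the supervisor would speak to who on those grounds.
The filler 'who' is interpreted as the object of the preposition 'to'. Wh-movement fronts it, leaving a gap right after 'to':
Who did Jonas invite Sofia to assume the supervisor would speak to ___ on those grounds?
'to' is word 12.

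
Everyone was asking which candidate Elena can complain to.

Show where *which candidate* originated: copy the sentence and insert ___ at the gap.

In situ: Elena can complain to which candidate.
The filler 'which candidate' is interpreted as the object of the preposition 'to'. The gap is right after 'to'.

Everyone was asking which candidate Elena can complain to ___.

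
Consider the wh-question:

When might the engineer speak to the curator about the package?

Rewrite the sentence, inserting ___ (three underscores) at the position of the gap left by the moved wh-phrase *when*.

Underlying clause: The engineer might speak to the curator about the package when.
'when' is the temporal adjunct. The gap is right after 'package'.

When might the engineer speak to the curator about the package ___?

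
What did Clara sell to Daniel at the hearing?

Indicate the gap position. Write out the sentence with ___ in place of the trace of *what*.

What did Clara sell ___ to Daniel at the hearing?

Underlying clause: Clara did sell what to Daniel at the hearing.
'what' functions as the direct object of 'sell'. The gap is right after 'sell'.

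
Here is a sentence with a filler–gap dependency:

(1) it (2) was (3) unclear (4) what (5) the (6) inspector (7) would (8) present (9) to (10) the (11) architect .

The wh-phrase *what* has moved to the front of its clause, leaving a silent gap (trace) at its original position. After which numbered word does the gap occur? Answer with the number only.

8

Pre-movement form: The inspector would present what to the architect.
The filler 'what' is interpreted as the direct object of 'present'. Fronting leaves a gap immediately after 'present':
It was unclear what the inspector would present ___ to the architect.
'present' is word 8.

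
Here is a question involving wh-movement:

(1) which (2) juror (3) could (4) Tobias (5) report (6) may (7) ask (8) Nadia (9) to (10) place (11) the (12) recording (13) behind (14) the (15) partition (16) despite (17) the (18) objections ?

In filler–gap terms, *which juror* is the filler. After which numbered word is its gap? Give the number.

Underlying clause: Tobias could report which juror may ask Nadia to place the recording behind the partition despite the objections.
The filler 'which juror' is interpreted as the subject of the clause embedded under 'report'. Wh-movement fronts it, leaving a gap right after 'report':
Which juror could Tobias report ___ may ask Nadia to place the recording behind the partition despite the objections?
'report' is word 5.

5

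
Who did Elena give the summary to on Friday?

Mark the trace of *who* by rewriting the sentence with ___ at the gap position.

Pre-movement form: Elena did give the summary to who on Friday.
'who' is the object of the preposition 'to' (recipient of 'give'). The gap is right after 'to'.

Who did Elena give the summary to ___ on Friday?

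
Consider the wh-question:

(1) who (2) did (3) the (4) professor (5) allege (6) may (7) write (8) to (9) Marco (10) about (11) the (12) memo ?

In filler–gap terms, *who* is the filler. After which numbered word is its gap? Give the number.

5

Pre-movement form: The professor did allege who may write to Marco about the memo.
The filler 'who' is interpreted as the subject of the clause embedded under 'allege'. It moves to the left edge, and the trace sits right after 'allege':
Who did the professor allege ___ may write to Marco about the memo?
'allege' is word 5.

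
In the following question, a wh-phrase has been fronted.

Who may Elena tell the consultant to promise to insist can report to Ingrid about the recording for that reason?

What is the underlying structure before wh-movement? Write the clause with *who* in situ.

Elena may tell the consultant to promise to insist who can report to Ingrid about the recording for that reason.

The filler 'who' is interpreted as the subject of the clause embedded under 'insist'. Wh-movement fronts it, leaving a gap right after 'insist':
Who may Elena tell the consultant to promise to insist ___ can report to Ingrid about the recording for that reason?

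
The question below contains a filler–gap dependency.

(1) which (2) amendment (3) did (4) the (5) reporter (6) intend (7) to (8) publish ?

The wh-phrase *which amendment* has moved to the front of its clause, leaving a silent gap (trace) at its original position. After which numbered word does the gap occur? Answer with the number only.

8

In situ: The reporter did intend to publish which amendment.
The filler 'which amendment' is interpreted as the direct object of 'publish'. Fronting leaves a gap immediately after 'publish':
Which amendment did the reporter intend to publish ___?
'publish' is word 8.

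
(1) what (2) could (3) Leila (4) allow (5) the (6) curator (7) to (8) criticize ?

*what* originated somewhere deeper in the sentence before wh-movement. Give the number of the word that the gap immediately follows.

Pre-movement form: Leila could allow the curator to criticize what.
The filler 'what' is interpreted as the direct object of 'criticize'. Fronting leaves a gap immediately after 'criticize':
What could Leila allow the curator to criticize ___?
'criticize' is word 8.

8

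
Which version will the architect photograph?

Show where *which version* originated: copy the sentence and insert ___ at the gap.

Underlying clause: The architect will photograph which version.
The filler 'which version' is interpreted as the direct object of 'photograph'. The gap is right after 'photograph'.

Which version will the architect photograph ___?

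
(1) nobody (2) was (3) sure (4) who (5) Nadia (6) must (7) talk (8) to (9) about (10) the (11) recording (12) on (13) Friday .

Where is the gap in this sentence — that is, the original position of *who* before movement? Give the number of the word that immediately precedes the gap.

Before movement: Nadia must talk to who about the recording on Friday.
'who' is the object of the preposition 'to'. Fronting leaves a gap immediately after 'to':
Nobody was sure who Nadia must talk to ___ about the recording on Friday.
'to' is word 8.

8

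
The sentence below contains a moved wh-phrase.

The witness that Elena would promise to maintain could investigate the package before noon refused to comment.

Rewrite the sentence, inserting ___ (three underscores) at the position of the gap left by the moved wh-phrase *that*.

The witness that Elena would promise to maintain ___ could investigate the package before noon refused to comment.

The filler 'that' is interpreted as the subject of the clause embedded under 'maintain'. The gap is right after 'maintain'.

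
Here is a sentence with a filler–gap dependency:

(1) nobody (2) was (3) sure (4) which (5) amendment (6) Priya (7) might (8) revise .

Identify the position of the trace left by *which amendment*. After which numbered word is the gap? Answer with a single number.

8

In situ: Priya might revise which amendment.
The filler 'which amendment' is interpreted as the direct object of 'revise'. It moves to the left edge, and the trace sits right after 'revise':
Nobody was sure which amendment Priya might revise ___.
'revise' is word 8.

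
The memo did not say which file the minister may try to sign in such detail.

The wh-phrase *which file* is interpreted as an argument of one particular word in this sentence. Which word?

Underlying clause: The minister may try to sign which file in such detail.
The filler 'which file' is interpreted as the direct object of 'sign'. Fronting leaves a gap immediately after 'sign':
The memo did not say which file the minister may try to sign ___ in such detail.

sign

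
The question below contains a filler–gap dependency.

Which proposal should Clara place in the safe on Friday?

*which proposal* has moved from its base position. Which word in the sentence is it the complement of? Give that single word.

place

Before movement: Clara should place which proposal in the safe on Friday.
'which proposal' is the direct object of 'place'. Fronting leaves a gap immediately after 'place':
Which proposal should Clara place ___ in the safe on Friday?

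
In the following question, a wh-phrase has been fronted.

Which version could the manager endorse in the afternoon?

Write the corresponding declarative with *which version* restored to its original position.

'which version' is the direct object of 'endorse'. Wh-movement fronts it, leaving a gap right after 'endorse':
Which version could the manager endorse ___ in the afternoon?

The manager could endorse which version in the afternoon.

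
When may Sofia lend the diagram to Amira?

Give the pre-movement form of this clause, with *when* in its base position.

Sofia may lend the diagram to Amira when.

'when' is the temporal adjunct. Fronting leaves a gap immediately after 'Amira':
When may Sofia lend the diagram to Amira ___?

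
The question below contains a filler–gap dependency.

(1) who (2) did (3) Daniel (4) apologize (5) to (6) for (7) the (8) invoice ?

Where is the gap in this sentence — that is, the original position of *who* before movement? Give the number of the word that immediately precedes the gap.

5

Before movement: Daniel did apologize to who for the invoice.
The filler 'who' is interpreted as the object of the preposition 'to'. It moves to the left edge, and the trace sits right after 'to':
Who did Daniel apologize to ___ for the invoice?
'to' is word 5.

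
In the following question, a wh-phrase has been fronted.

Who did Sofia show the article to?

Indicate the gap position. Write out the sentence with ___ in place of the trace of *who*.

Who did Sofia show the article to ___?

Before movement: Sofia did show the article to who.
'who' is the object of the preposition 'to' (recipient of 'show'). The gap is right after 'to'.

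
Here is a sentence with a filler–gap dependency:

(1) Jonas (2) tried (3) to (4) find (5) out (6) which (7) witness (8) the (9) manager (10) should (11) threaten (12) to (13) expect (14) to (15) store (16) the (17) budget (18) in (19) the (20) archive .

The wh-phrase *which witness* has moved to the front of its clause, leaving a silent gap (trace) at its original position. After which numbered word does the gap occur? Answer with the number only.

Underlying clause: The manager should threaten to expect which witness to store the budget in the archive.
The filler 'which witness' is interpreted as the direct object of 'expect'. Wh-movement fronts it, leaving a gap right after 'expect':
Jonas tried to find out which witness the manager should threaten to expect ___ to store the budget in the archive.
'expect' is word 13.

13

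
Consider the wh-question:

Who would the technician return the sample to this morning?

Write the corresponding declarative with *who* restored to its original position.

The technician would return the sample to who this morning.

'who' is the object of the preposition 'to' (recipient of 'return'). It moves to the left edge, and the trace sits right after 'to':
Who would the technician return the sample to ___ this morning?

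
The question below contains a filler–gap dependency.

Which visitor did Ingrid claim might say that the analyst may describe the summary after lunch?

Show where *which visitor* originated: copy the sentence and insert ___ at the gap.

Which visitor did Ingrid claim ___ might say that the analyst may describe the summary after lunch?

Underlying clause: Ingrid did claim which visitor might say that the analyst may describe the summary after lunch.
The filler 'which visitor' is interpreted as the subject of the clause embedded under 'claim'. The gap is right after 'claim'.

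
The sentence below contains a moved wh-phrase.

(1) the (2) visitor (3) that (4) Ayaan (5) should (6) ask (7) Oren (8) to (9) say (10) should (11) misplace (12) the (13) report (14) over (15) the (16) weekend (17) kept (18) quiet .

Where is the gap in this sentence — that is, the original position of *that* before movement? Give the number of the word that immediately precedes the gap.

9

The filler 'that' is interpreted as the subject of the clause embedded under 'say'. Fronting leaves a gap immediately after 'say':
The visitor that Ayaan should ask Oren to say ___ should misplace the report over the weekend kept quiet.
'say' is word 9.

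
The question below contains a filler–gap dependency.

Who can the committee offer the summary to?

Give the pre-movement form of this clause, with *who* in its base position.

The committee can offer the summary to who.

'who' functions as the object of the preposition 'to' (recipient of 'offer'). Wh-movement fronts it, leaving a gap right after 'to':
Who can the committee offer the summary to ___?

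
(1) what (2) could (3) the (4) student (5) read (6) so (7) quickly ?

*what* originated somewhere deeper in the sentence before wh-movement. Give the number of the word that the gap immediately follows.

5

Underlying clause: The student could read what so quickly.
'what' is the direct object of 'read'. It moves to the left edge, and the trace sits right after 'read':
What could the student read ___ so quickly?
'read' is word 5.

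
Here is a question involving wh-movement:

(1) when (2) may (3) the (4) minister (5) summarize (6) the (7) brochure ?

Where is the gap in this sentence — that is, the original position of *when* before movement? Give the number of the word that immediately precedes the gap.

7

Pre-movement form: The minister may summarize the brochure when.
The filler 'when' is interpreted as the temporal adjunct. Fronting leaves a gap immediately after 'brochure':
When may the minister summarize the brochure ___?
'brochure' is word 7.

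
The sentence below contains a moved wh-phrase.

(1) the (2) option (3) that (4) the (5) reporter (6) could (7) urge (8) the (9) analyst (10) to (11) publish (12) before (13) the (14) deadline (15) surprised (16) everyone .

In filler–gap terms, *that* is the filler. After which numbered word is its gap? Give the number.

'that' functions as the direct object of 'publish'. Fronting leaves a gap immediately after 'publish':
The option that the reporter could urge the analyst to publish ___ before the deadline surprised everyone.
'publish' is word 11.

11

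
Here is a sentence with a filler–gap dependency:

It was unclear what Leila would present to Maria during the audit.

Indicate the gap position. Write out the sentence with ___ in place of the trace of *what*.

It was unclear what Leila would present ___ to Maria during the audit.

Before movement: Leila would present what to Maria during the audit.
'what' is the direct object of 'present'. The gap is right after 'present'.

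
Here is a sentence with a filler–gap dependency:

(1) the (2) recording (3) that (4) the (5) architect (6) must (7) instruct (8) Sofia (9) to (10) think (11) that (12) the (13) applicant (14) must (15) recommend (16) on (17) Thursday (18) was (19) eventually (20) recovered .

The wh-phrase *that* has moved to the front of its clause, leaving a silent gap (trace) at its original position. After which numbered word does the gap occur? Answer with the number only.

15

'that' functions as the direct object of 'recommend'. It moves to the left edge, and the trace sits right after 'recommend':
The recording that the architect must instruct Sofia to think that the applicant must recommend ___ on Thursday was eventually recovered.
'recommend' is word 15.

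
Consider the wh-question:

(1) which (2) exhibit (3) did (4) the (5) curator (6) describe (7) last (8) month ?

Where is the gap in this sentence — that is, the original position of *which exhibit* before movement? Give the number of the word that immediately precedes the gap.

Pre-movement form: The curator did describe which exhibit last month.
'which exhibit' is the direct object of 'describe'. Wh-movement fronts it, leaving a gap right after 'describe':
Which exhibit did the curator describe ___ last month?
'describe' is word 6.

6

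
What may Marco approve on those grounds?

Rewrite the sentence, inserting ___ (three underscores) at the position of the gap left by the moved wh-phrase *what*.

Underlying clause: Marco may approve what on those grounds.
'what' is the direct object of 'approve'. The gap is right after 'approve'.

What may Marco approve ___ on those grounds?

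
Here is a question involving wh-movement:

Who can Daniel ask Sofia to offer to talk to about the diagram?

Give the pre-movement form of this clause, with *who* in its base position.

'who' functions as the object of the preposition 'to'. It moves to the left edge, and the trace sits right after 'to':
Who can Daniel ask Sofia to offer to talk to ___ about the diagram?

Daniel can ask Sofia to offer to talk to who about the diagram.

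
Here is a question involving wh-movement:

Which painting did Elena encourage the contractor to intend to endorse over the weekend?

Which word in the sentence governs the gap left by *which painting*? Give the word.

Pre-movement form: Elena did encourage the contractor to intend to endorse which painting over the weekend.
'which painting' is the direct object of 'endorse'. Wh-movement fronts it, leaving a gap right after 'endorse':
Which painting did Elena encourage the contractor to intend to endorse ___ over the weekend?

endorse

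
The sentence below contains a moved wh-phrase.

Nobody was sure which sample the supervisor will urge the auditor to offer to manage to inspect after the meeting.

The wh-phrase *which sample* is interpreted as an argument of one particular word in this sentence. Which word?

inspect

In situ: The supervisor will urge the auditor to offer to manage to inspect which sample after the meeting.
'which sample' functions as the direct object of 'inspect'. Fronting leaves a gap immediately after 'inspect':
Nobody was sure which sample the supervisor will urge the auditor to offer to manage to inspect ___ after the meeting.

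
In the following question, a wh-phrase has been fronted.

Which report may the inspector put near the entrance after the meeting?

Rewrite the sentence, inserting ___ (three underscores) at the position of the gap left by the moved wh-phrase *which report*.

Which report may the inspector put ___ near the entrance after the meeting?

In situ: The inspector may put which report near the entrance after the meeting.
'which report' functions as the direct object of 'put'. The gap is right after 'put'.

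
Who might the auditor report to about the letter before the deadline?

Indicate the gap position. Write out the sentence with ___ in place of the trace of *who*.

Who might the auditor report to ___ about the letter before the deadline?

Underlying clause: The auditor might report to who about the letter before the deadline.
'who' functions as the object of the preposition 'to'. The gap is right after 'to'.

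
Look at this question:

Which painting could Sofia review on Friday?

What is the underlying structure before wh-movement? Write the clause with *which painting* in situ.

Sofia could review which painting on Friday.

'which painting' functions as the direct object of 'review'. Wh-movement fronts it, leaving a gap right after 'review':
Which painting could Sofia review ___ on Friday?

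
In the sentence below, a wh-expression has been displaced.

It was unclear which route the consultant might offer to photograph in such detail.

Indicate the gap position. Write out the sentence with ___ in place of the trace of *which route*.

It was unclear which route the consultant might offer to photograph ___ in such detail.

In situ: The consultant might offer to photograph which route in such detail.
'which route' functions as the direct object of 'photograph'. The gap is right after 'photograph'.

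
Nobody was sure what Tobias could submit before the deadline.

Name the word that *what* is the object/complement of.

Pre-movement form: Tobias could submit what before the deadline.
'what' functions as the direct object of 'submit'. Fronting leaves a gap immediately after 'submit':
Nobody was sure what Tobias could submit ___ before the deadline.

submit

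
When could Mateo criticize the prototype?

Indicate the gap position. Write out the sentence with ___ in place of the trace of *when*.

When could Mateo criticize the prototype ___?

Pre-movement form: Mateo could criticize the prototype when.
'when' functions as the temporal adjunct. The gap is right after 'prototype'.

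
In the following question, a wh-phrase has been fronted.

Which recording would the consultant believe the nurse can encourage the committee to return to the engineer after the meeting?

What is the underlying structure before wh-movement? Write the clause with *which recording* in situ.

The filler 'which recording' is interpreted as the direct object of 'return'. It moves to the left edge, and the trace sits right after 'return':
Which recording would the consultant believe the nurse can encourage the committee to return ___ to the engineer after the meeting?

The consultant would believe the nurse can encourage the committee to return which recording to the engineer after the meeting.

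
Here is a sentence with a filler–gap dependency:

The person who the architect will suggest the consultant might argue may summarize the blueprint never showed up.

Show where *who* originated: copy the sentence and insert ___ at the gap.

The filler 'who' is interpreted as the subject of the clause embedded under 'argue'. The gap is right after 'argue'.

The person who the architect will suggest the consultant might argue ___ may summarize the blueprint never showed up.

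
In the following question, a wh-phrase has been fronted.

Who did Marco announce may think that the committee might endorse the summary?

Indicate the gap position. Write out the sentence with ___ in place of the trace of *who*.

In situ: Marco did announce who may think that the committee might endorse the summary.
The filler 'who' is interpreted as the subject of the clause embedded under 'announce'. The gap is right after 'announce'.

Who did Marco announce ___ may think that the committee might endorse the summary?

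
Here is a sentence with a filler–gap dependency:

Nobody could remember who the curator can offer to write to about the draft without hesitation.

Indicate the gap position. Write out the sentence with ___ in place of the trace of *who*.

In situ: The curator can offer to write to who about the draft without hesitation.
'who' functions as the object of the preposition 'to'. The gap is right after 'to'.

Nobody could remember who the curator can offer to write to ___ about the draft without hesitation.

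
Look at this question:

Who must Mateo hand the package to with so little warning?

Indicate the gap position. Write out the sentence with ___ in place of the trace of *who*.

Pre-movement form: Mateo must hand the package to who with so little warning.
The filler 'who' is interpreted as the object of the preposition 'to' (recipient of 'hand'). The gap is right after 'to'.

Who must Mateo hand the package to ___ with so little warning?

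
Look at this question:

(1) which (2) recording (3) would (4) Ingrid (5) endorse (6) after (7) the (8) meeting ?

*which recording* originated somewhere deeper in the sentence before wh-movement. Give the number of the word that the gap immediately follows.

5

Underlying clause: Ingrid would endorse which recording after the meeting.
'which recording' is the direct object of 'endorse'. Fronting leaves a gap immediately after 'endorse':
Which recording would Ingrid endorse ___ after the meeting?
'endorse' is word 5.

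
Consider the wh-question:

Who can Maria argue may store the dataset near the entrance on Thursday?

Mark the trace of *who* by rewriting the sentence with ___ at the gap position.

Pre-movement form: Maria can argue who may store the dataset near the entrance on Thursday.
'who' functions as the subject of the clause embedded under 'argue'. The gap is right after 'argue'.

Who can Maria argue ___ may store the dataset near the entrance on Thursday?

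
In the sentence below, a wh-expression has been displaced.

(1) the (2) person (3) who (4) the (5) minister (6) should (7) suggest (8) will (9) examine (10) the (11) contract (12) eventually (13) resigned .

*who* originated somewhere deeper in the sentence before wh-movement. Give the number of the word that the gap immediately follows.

7

'who' functions as the subject of the clause embedded under 'suggest'. Wh-movement fronts it, leaving a gap right after 'suggest':
The person who the minister should suggest ___ will examine the contract eventually resigned.
'suggest' is word 7.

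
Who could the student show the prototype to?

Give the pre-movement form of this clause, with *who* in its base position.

The filler 'who' is interpreted as the object of the preposition 'to' (recipient of 'show'). It moves to the left edge, and the trace sits right after 'to':
Who could the student show the prototype to ___?

The student could show the prototype to who.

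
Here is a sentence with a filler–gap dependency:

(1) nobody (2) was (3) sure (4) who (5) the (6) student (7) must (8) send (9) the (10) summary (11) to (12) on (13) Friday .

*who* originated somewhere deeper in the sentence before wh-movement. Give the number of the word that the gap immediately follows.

11

Before movement: The student must send the summary to who on Friday.
'who' is the object of the preposition 'to' (recipient of 'send'). Wh-movement fronts it, leaving a gap right after 'to':
Nobody was sure who the student must send the summary to ___ on Friday.
'to' is word 11.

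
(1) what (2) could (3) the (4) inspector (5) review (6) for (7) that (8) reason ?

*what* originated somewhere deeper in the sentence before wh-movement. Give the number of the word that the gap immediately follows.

Before movement: The inspector could review what for that reason.
'what' is the direct object of 'review'. It moves to the left edge, and the trace sits right after 'review':
What could the inspector review ___ for that reason?
'review' is word 5.

5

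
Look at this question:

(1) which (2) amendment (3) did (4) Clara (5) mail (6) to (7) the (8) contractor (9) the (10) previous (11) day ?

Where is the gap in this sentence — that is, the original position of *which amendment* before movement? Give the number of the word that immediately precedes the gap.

5

In situ: Clara did mail which amendment to the contractor the previous day.
'which amendment' functions as the direct object of 'mail'. Wh-movement fronts it, leaving a gap right after 'mail':
Which amendment did Clara mail ___ to the contractor the previous day?
'mail' is word 5.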